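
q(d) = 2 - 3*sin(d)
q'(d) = -3*cos(d)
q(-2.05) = 4.66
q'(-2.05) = 1.38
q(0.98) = -0.49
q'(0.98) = -1.67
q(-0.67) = 3.86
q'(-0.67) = -2.35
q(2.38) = -0.07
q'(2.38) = 2.17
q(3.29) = 2.44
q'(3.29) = 2.97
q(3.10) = 1.88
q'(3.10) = 3.00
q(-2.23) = 4.37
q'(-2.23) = 1.84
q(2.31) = -0.22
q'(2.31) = 2.02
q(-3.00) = 2.42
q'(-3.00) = 2.97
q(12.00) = 3.61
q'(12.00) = -2.53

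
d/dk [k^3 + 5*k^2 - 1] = k*(3*k + 10)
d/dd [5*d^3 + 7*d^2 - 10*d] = 15*d^2 + 14*d - 10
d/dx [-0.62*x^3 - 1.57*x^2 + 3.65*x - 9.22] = -1.86*x^2 - 3.14*x + 3.65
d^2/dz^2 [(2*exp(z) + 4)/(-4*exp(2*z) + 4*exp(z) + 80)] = (-exp(4*z) - 9*exp(3*z) - 114*exp(2*z) - 142*exp(z) - 360)*exp(z)/(2*(exp(6*z) - 3*exp(5*z) - 57*exp(4*z) + 119*exp(3*z) + 1140*exp(2*z) - 1200*exp(z) - 8000))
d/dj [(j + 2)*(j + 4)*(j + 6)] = 3*j^2 + 24*j + 44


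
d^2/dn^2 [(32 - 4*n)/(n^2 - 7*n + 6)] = 8*(-(n - 8)*(2*n - 7)^2 + 3*(n - 5)*(n^2 - 7*n + 6))/(n^2 - 7*n + 6)^3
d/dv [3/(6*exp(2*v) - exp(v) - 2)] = (3 - 36*exp(v))*exp(v)/(-6*exp(2*v) + exp(v) + 2)^2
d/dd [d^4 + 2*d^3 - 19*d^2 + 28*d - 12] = 4*d^3 + 6*d^2 - 38*d + 28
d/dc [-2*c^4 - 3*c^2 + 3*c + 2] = -8*c^3 - 6*c + 3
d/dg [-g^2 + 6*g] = 6 - 2*g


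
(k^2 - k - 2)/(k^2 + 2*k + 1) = (k - 2)/(k + 1)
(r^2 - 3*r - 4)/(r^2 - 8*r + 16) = (r + 1)/(r - 4)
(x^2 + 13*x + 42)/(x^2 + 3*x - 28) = (x + 6)/(x - 4)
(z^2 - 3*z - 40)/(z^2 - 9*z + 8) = (z + 5)/(z - 1)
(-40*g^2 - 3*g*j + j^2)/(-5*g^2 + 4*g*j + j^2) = (8*g - j)/(g - j)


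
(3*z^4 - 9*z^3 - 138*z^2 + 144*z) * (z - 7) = 3*z^5 - 30*z^4 - 75*z^3 + 1110*z^2 - 1008*z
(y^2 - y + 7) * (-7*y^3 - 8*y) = -7*y^5 + 7*y^4 - 57*y^3 + 8*y^2 - 56*y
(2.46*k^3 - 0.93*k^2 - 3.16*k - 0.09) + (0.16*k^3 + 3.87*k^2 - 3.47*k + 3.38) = 2.62*k^3 + 2.94*k^2 - 6.63*k + 3.29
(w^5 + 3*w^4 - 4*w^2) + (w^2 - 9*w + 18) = w^5 + 3*w^4 - 3*w^2 - 9*w + 18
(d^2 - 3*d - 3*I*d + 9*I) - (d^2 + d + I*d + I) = -4*d - 4*I*d + 8*I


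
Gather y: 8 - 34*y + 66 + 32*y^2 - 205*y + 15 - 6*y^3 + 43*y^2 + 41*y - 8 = -6*y^3 + 75*y^2 - 198*y + 81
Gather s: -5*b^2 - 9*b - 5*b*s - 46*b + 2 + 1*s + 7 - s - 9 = -5*b^2 - 5*b*s - 55*b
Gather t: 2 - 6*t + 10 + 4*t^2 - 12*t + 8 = 4*t^2 - 18*t + 20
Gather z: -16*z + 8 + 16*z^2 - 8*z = 16*z^2 - 24*z + 8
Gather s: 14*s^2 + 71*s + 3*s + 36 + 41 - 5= 14*s^2 + 74*s + 72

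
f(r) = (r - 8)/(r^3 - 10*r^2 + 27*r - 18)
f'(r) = (r - 8)*(-3*r^2 + 20*r - 27)/(r^3 - 10*r^2 + 27*r - 18)^2 + 1/(r^3 - 10*r^2 + 27*r - 18) = (r^3 - 10*r^2 + 27*r - (r - 8)*(3*r^2 - 20*r + 27) - 18)/(r^3 - 10*r^2 + 27*r - 18)^2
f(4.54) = 0.43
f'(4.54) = -0.23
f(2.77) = -3.98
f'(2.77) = -15.52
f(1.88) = -1.51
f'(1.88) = 0.25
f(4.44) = 0.46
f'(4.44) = -0.29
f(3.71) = 0.97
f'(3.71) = -1.53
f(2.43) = -1.91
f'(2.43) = -2.21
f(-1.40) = 0.12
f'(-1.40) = 0.08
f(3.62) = 1.13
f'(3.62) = -2.04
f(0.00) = 0.44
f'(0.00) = 0.61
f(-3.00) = 0.05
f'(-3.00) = 0.02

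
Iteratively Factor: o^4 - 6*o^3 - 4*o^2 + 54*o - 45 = (o - 3)*(o^3 - 3*o^2 - 13*o + 15) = (o - 5)*(o - 3)*(o^2 + 2*o - 3) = (o - 5)*(o - 3)*(o - 1)*(o + 3)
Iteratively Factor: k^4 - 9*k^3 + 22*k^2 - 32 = (k + 1)*(k^3 - 10*k^2 + 32*k - 32) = (k - 2)*(k + 1)*(k^2 - 8*k + 16) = (k - 4)*(k - 2)*(k + 1)*(k - 4)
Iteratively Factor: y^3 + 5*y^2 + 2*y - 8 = (y + 2)*(y^2 + 3*y - 4) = (y - 1)*(y + 2)*(y + 4)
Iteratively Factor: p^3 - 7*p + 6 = (p + 3)*(p^2 - 3*p + 2) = (p - 2)*(p + 3)*(p - 1)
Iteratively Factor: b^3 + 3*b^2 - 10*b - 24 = (b + 4)*(b^2 - b - 6) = (b + 2)*(b + 4)*(b - 3)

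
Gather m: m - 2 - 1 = m - 3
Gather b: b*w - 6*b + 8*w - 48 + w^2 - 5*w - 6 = b*(w - 6) + w^2 + 3*w - 54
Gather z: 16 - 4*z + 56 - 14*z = 72 - 18*z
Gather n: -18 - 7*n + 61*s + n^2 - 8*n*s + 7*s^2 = n^2 + n*(-8*s - 7) + 7*s^2 + 61*s - 18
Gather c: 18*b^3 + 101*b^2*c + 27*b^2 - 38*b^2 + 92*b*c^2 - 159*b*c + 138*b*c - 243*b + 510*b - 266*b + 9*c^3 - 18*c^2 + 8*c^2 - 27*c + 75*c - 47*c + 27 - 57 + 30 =18*b^3 - 11*b^2 + b + 9*c^3 + c^2*(92*b - 10) + c*(101*b^2 - 21*b + 1)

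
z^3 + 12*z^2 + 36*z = z*(z + 6)^2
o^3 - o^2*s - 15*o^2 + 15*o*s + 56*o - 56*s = (o - 8)*(o - 7)*(o - s)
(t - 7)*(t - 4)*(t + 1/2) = t^3 - 21*t^2/2 + 45*t/2 + 14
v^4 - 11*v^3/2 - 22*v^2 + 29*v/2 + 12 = (v - 8)*(v - 1)*(v + 1/2)*(v + 3)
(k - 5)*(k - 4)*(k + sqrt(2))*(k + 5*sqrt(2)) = k^4 - 9*k^3 + 6*sqrt(2)*k^3 - 54*sqrt(2)*k^2 + 30*k^2 - 90*k + 120*sqrt(2)*k + 200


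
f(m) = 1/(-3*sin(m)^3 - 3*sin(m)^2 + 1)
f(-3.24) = 1.03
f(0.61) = -1.82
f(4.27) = 1.31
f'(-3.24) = -0.72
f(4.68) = 1.00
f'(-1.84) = -0.85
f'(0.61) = 17.41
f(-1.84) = 1.11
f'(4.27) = -1.41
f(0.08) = 1.02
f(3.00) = 1.07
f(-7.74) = 1.02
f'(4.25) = -1.47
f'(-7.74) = 0.35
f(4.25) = 1.34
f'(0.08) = 0.56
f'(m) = (9*sin(m)^2*cos(m) + 6*sin(m)*cos(m))/(-3*sin(m)^3 - 3*sin(m)^2 + 1)^2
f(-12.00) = -3.06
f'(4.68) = -0.10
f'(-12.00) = 45.80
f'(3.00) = -1.17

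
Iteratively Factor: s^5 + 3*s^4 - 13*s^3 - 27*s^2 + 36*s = (s + 3)*(s^4 - 13*s^2 + 12*s) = (s + 3)*(s + 4)*(s^3 - 4*s^2 + 3*s) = s*(s + 3)*(s + 4)*(s^2 - 4*s + 3) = s*(s - 3)*(s + 3)*(s + 4)*(s - 1)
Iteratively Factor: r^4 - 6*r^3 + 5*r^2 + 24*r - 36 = (r - 3)*(r^3 - 3*r^2 - 4*r + 12) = (r - 3)*(r - 2)*(r^2 - r - 6) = (r - 3)^2*(r - 2)*(r + 2)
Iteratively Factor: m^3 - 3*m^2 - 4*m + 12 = (m - 2)*(m^2 - m - 6) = (m - 2)*(m + 2)*(m - 3)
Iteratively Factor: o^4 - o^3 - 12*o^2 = (o)*(o^3 - o^2 - 12*o) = o*(o - 4)*(o^2 + 3*o) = o*(o - 4)*(o + 3)*(o)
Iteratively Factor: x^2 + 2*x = (x + 2)*(x)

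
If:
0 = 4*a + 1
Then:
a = -1/4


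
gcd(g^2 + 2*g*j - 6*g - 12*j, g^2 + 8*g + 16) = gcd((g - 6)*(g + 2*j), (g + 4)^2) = 1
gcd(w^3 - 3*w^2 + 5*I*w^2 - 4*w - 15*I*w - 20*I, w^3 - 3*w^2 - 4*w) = w^2 - 3*w - 4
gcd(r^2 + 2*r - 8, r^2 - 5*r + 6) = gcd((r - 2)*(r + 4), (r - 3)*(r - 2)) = r - 2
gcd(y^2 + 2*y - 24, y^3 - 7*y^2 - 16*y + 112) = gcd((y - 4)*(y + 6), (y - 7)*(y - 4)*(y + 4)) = y - 4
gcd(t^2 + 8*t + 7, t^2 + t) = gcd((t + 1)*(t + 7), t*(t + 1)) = t + 1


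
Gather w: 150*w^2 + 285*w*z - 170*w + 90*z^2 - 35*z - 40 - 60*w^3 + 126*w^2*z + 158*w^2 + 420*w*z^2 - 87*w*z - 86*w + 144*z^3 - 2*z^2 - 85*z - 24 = -60*w^3 + w^2*(126*z + 308) + w*(420*z^2 + 198*z - 256) + 144*z^3 + 88*z^2 - 120*z - 64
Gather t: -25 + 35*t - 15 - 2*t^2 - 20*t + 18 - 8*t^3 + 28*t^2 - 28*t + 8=-8*t^3 + 26*t^2 - 13*t - 14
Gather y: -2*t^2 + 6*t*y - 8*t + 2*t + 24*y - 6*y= -2*t^2 - 6*t + y*(6*t + 18)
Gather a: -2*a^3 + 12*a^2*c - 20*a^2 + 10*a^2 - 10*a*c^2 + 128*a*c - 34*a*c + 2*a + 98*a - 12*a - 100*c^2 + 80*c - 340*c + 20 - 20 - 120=-2*a^3 + a^2*(12*c - 10) + a*(-10*c^2 + 94*c + 88) - 100*c^2 - 260*c - 120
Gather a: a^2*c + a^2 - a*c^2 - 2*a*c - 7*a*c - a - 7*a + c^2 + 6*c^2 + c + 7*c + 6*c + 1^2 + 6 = a^2*(c + 1) + a*(-c^2 - 9*c - 8) + 7*c^2 + 14*c + 7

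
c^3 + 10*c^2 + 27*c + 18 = (c + 1)*(c + 3)*(c + 6)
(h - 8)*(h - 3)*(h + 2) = h^3 - 9*h^2 + 2*h + 48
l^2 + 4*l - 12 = (l - 2)*(l + 6)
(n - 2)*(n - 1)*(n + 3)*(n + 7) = n^4 + 7*n^3 - 7*n^2 - 43*n + 42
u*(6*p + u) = 6*p*u + u^2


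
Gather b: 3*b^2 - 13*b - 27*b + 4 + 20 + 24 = 3*b^2 - 40*b + 48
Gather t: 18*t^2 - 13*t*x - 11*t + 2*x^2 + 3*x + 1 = 18*t^2 + t*(-13*x - 11) + 2*x^2 + 3*x + 1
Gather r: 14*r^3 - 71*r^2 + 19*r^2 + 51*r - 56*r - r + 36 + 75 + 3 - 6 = 14*r^3 - 52*r^2 - 6*r + 108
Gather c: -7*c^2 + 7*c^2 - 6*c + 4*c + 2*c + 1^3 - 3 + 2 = 0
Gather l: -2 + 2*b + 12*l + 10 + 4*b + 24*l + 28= 6*b + 36*l + 36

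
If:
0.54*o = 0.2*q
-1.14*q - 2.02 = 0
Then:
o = -0.66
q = -1.77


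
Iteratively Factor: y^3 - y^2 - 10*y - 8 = (y + 2)*(y^2 - 3*y - 4) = (y - 4)*(y + 2)*(y + 1)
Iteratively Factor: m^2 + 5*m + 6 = (m + 3)*(m + 2)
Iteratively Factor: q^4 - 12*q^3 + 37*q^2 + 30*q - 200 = (q - 5)*(q^3 - 7*q^2 + 2*q + 40) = (q - 5)*(q + 2)*(q^2 - 9*q + 20) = (q - 5)*(q - 4)*(q + 2)*(q - 5)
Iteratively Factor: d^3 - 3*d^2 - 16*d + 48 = (d + 4)*(d^2 - 7*d + 12) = (d - 3)*(d + 4)*(d - 4)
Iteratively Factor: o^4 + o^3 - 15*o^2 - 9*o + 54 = (o - 3)*(o^3 + 4*o^2 - 3*o - 18) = (o - 3)*(o - 2)*(o^2 + 6*o + 9) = (o - 3)*(o - 2)*(o + 3)*(o + 3)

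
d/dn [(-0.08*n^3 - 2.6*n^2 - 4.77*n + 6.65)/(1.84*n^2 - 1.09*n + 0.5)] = (-0.1472*n^4 + 0.1744*n^3 + 11.4908*n^2 - 27.072*n + 4.8635)/(3.3856*n^4 - 4.0112*n^3 + 3.0281*n^2 - 1.09*n + 0.25)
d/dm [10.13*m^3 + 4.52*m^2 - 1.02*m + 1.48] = 30.39*m^2 + 9.04*m - 1.02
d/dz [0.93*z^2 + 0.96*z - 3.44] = 1.86*z + 0.96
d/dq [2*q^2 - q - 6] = 4*q - 1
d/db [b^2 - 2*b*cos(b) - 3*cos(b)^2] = 2*b*sin(b) + 2*b + 3*sin(2*b) - 2*cos(b)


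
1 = 1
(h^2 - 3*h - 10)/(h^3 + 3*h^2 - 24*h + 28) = (h^2 - 3*h - 10)/(h^3 + 3*h^2 - 24*h + 28)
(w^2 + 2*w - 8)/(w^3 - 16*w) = (w - 2)/(w*(w - 4))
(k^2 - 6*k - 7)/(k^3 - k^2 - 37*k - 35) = 1/(k + 5)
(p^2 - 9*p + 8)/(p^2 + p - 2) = (p - 8)/(p + 2)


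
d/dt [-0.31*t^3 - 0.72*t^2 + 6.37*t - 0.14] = -0.93*t^2 - 1.44*t + 6.37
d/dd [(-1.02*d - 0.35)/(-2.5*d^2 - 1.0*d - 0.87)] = (-2.55*d^2 - 1.75*d + 0.5374)/(6.25*d^4 + 5.0*d^3 + 5.35*d^2 + 1.74*d + 0.7569)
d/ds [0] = 0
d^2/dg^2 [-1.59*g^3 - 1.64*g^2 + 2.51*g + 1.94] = -9.54*g - 3.28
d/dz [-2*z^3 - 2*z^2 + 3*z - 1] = -6*z^2 - 4*z + 3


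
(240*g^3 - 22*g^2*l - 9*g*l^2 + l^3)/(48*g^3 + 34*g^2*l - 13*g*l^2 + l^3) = (5*g + l)/(g + l)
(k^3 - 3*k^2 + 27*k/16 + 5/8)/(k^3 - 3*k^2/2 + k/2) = (16*k^3 - 48*k^2 + 27*k + 10)/(8*k*(2*k^2 - 3*k + 1))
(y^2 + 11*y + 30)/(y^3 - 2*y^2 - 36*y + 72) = (y + 5)/(y^2 - 8*y + 12)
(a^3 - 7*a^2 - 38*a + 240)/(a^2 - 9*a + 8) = (a^2 + a - 30)/(a - 1)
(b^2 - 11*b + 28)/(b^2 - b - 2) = (-b^2 + 11*b - 28)/(-b^2 + b + 2)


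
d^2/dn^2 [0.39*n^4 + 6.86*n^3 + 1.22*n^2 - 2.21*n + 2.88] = 4.68*n^2 + 41.16*n + 2.44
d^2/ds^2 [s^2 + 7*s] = 2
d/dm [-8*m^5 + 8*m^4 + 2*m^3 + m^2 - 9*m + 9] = -40*m^4 + 32*m^3 + 6*m^2 + 2*m - 9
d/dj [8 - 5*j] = -5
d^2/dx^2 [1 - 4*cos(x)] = 4*cos(x)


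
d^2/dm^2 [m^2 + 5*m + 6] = 2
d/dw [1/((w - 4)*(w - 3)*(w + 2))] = (-(w - 4)*(w - 3) - (w - 4)*(w + 2) - (w - 3)*(w + 2))/((w - 4)^2*(w - 3)^2*(w + 2)^2)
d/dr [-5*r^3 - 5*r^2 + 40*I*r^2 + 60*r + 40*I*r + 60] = -15*r^2 + r*(-10 + 80*I) + 60 + 40*I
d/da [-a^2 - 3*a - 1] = -2*a - 3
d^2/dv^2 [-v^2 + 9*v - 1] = -2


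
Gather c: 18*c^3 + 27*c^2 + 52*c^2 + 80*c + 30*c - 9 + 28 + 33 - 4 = 18*c^3 + 79*c^2 + 110*c + 48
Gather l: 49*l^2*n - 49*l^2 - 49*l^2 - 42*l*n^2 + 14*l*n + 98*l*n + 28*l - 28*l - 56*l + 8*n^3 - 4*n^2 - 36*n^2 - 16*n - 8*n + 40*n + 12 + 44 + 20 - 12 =l^2*(49*n - 98) + l*(-42*n^2 + 112*n - 56) + 8*n^3 - 40*n^2 + 16*n + 64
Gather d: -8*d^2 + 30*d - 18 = -8*d^2 + 30*d - 18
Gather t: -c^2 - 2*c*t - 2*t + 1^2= -c^2 + t*(-2*c - 2) + 1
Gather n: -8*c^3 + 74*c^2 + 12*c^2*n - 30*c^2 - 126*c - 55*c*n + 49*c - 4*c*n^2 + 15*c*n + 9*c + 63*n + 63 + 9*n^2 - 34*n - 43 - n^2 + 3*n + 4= -8*c^3 + 44*c^2 - 68*c + n^2*(8 - 4*c) + n*(12*c^2 - 40*c + 32) + 24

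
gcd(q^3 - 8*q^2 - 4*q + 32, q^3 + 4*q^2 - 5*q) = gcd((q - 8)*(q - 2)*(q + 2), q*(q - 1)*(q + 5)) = 1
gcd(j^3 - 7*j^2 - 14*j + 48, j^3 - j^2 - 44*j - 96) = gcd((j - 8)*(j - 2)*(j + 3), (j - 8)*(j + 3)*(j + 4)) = j^2 - 5*j - 24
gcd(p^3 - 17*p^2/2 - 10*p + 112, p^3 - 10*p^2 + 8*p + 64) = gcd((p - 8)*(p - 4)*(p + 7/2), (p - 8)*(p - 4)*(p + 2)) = p^2 - 12*p + 32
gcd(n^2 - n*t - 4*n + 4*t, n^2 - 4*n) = n - 4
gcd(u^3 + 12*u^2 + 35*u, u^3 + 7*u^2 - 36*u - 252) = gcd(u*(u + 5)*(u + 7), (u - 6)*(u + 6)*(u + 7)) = u + 7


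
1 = 1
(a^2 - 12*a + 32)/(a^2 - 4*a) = (a - 8)/a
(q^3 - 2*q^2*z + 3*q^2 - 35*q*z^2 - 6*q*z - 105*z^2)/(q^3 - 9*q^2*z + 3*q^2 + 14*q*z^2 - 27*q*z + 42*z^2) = (-q - 5*z)/(-q + 2*z)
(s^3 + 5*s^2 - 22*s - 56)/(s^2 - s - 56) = (s^2 - 2*s - 8)/(s - 8)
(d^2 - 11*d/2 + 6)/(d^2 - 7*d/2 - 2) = (2*d - 3)/(2*d + 1)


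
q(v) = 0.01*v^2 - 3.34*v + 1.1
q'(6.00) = -3.22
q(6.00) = -18.58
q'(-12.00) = -3.58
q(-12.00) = 42.62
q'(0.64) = -3.33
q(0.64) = -1.03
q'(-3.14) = -3.40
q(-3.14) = 11.69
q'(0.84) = -3.32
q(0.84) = -1.70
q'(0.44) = -3.33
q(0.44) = -0.37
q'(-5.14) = -3.44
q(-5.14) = 18.53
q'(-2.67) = -3.39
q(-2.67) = 10.09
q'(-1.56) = -3.37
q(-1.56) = 6.33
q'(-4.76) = -3.44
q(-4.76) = 17.22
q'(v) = 0.02*v - 3.34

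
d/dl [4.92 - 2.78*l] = -2.78000000000000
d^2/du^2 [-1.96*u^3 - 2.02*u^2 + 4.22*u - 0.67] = -11.76*u - 4.04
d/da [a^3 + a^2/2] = a*(3*a + 1)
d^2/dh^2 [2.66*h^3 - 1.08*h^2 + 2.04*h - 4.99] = 15.96*h - 2.16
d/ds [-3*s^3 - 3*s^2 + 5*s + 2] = -9*s^2 - 6*s + 5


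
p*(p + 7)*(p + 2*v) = p^3 + 2*p^2*v + 7*p^2 + 14*p*v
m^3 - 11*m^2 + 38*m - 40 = (m - 5)*(m - 4)*(m - 2)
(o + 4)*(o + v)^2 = o^3 + 2*o^2*v + 4*o^2 + o*v^2 + 8*o*v + 4*v^2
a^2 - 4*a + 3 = (a - 3)*(a - 1)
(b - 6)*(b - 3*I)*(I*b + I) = I*b^3 + 3*b^2 - 5*I*b^2 - 15*b - 6*I*b - 18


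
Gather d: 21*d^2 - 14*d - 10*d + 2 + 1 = 21*d^2 - 24*d + 3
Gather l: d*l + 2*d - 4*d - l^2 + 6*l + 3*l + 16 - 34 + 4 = -2*d - l^2 + l*(d + 9) - 14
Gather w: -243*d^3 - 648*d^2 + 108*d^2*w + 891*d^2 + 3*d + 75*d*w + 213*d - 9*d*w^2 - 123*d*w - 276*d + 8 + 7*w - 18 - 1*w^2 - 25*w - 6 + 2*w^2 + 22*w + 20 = -243*d^3 + 243*d^2 - 60*d + w^2*(1 - 9*d) + w*(108*d^2 - 48*d + 4) + 4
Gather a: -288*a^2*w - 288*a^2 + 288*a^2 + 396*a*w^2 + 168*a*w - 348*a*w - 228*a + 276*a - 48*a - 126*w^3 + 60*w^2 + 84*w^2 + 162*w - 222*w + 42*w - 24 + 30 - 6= -288*a^2*w + a*(396*w^2 - 180*w) - 126*w^3 + 144*w^2 - 18*w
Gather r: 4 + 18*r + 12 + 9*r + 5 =27*r + 21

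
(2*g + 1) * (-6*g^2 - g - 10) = -12*g^3 - 8*g^2 - 21*g - 10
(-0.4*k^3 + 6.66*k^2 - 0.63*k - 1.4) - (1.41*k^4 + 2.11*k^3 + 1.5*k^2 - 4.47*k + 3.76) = -1.41*k^4 - 2.51*k^3 + 5.16*k^2 + 3.84*k - 5.16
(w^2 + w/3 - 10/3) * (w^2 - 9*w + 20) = w^4 - 26*w^3/3 + 41*w^2/3 + 110*w/3 - 200/3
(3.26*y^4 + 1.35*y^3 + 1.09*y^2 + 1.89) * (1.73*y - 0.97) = 5.6398*y^5 - 0.8267*y^4 + 0.5762*y^3 - 1.0573*y^2 + 3.2697*y - 1.8333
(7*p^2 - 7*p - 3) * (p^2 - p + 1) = 7*p^4 - 14*p^3 + 11*p^2 - 4*p - 3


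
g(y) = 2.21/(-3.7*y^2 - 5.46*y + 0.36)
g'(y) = 2.21*(7.4*y + 5.46)/(-3.7*y^2 - 5.46*y + 0.36)^2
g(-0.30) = 1.33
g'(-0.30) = 2.58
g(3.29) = -0.04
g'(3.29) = 0.02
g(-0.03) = 4.25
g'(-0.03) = 42.73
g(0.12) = -6.34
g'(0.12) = 115.52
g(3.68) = -0.03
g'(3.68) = 0.01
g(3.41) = -0.04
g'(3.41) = 0.02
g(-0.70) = 0.93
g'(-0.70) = 0.11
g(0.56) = -0.57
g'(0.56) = 1.43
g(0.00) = 6.14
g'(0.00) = 93.11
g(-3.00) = -0.13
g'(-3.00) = -0.13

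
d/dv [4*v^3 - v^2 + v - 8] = 12*v^2 - 2*v + 1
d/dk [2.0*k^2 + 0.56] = 4.0*k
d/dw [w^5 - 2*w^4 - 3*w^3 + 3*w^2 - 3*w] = 5*w^4 - 8*w^3 - 9*w^2 + 6*w - 3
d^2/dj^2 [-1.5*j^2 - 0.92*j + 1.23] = -3.00000000000000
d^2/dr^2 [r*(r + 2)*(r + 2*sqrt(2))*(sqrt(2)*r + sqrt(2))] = 12*sqrt(2)*r^2 + 24*r + 18*sqrt(2)*r + 4*sqrt(2) + 24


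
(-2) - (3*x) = -3*x - 2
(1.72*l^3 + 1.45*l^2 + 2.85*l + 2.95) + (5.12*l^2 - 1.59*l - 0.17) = 1.72*l^3 + 6.57*l^2 + 1.26*l + 2.78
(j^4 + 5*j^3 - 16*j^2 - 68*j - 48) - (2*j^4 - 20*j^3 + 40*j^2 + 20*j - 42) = -j^4 + 25*j^3 - 56*j^2 - 88*j - 6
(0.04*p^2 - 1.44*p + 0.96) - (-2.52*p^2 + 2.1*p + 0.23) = 2.56*p^2 - 3.54*p + 0.73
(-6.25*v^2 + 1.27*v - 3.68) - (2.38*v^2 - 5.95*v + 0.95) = -8.63*v^2 + 7.22*v - 4.63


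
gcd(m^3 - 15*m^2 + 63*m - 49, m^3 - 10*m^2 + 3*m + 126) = m - 7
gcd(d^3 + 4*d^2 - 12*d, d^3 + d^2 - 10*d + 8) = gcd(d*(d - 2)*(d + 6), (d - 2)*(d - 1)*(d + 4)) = d - 2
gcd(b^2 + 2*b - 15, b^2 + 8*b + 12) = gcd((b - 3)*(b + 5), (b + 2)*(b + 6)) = 1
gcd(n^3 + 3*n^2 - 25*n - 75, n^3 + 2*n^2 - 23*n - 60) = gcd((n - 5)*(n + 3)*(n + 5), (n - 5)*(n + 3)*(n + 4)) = n^2 - 2*n - 15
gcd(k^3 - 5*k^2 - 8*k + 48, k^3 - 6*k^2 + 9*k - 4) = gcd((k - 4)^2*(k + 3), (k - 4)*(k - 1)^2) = k - 4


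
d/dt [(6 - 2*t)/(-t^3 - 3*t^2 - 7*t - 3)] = 4*(-t^3 + 3*t^2 + 9*t + 12)/(t^6 + 6*t^5 + 23*t^4 + 48*t^3 + 67*t^2 + 42*t + 9)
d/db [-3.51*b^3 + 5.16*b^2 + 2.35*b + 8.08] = -10.53*b^2 + 10.32*b + 2.35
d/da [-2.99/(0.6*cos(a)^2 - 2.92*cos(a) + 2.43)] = (8.7308 - 3.588*cos(a))*sin(a)/(0.6*cos(a)^2 - 2.92*cos(a) + 2.43)^2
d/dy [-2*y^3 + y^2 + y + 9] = -6*y^2 + 2*y + 1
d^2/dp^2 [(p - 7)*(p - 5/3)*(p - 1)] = 6*p - 58/3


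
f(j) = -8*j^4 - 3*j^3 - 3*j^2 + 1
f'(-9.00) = 22653.00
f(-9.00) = -50543.00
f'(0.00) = 0.00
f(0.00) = 1.00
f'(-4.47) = 2705.06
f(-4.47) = -2984.89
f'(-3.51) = 1293.97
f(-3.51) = -1120.51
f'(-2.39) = 399.79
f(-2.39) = -236.21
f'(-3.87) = 1743.17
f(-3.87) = -1664.51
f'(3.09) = -1048.59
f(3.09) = -845.48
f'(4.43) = -2985.23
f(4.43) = -3399.78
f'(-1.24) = 54.61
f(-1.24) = -16.81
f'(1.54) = -147.46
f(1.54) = -62.07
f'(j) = -32*j^3 - 9*j^2 - 6*j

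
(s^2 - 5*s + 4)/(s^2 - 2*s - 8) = (s - 1)/(s + 2)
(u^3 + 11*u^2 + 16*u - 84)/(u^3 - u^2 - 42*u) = (u^2 + 5*u - 14)/(u*(u - 7))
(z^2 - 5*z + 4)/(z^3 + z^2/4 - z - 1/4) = 4*(z - 4)/(4*z^2 + 5*z + 1)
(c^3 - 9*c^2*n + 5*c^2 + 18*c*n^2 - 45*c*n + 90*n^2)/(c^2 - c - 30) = (c^2 - 9*c*n + 18*n^2)/(c - 6)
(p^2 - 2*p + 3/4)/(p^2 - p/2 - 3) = (-4*p^2 + 8*p - 3)/(2*(-2*p^2 + p + 6))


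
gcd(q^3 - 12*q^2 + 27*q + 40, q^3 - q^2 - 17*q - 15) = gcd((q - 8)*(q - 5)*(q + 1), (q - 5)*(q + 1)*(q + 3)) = q^2 - 4*q - 5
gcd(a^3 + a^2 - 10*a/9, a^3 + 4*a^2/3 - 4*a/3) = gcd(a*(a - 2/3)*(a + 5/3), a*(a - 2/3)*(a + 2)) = a^2 - 2*a/3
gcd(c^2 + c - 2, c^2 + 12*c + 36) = 1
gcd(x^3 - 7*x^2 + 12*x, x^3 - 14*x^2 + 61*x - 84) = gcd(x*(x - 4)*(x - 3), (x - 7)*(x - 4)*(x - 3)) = x^2 - 7*x + 12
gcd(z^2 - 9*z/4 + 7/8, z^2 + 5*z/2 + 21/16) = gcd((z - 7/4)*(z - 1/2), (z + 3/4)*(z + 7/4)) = 1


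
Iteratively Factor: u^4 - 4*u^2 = (u - 2)*(u^3 + 2*u^2) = (u - 2)*(u + 2)*(u^2) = u*(u - 2)*(u + 2)*(u)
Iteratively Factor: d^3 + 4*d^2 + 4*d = (d)*(d^2 + 4*d + 4) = d*(d + 2)*(d + 2)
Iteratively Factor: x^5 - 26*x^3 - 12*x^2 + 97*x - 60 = (x + 3)*(x^4 - 3*x^3 - 17*x^2 + 39*x - 20) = (x - 5)*(x + 3)*(x^3 + 2*x^2 - 7*x + 4) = (x - 5)*(x - 1)*(x + 3)*(x^2 + 3*x - 4) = (x - 5)*(x - 1)*(x + 3)*(x + 4)*(x - 1)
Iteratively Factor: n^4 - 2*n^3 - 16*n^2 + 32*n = (n - 4)*(n^3 + 2*n^2 - 8*n) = (n - 4)*(n + 4)*(n^2 - 2*n) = (n - 4)*(n - 2)*(n + 4)*(n)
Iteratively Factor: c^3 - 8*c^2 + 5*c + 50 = (c - 5)*(c^2 - 3*c - 10) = (c - 5)^2*(c + 2)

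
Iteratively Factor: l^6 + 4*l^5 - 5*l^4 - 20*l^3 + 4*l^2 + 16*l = (l)*(l^5 + 4*l^4 - 5*l^3 - 20*l^2 + 4*l + 16) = l*(l + 1)*(l^4 + 3*l^3 - 8*l^2 - 12*l + 16) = l*(l + 1)*(l + 2)*(l^3 + l^2 - 10*l + 8) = l*(l + 1)*(l + 2)*(l + 4)*(l^2 - 3*l + 2) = l*(l - 1)*(l + 1)*(l + 2)*(l + 4)*(l - 2)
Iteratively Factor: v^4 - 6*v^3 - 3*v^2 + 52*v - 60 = (v - 2)*(v^3 - 4*v^2 - 11*v + 30) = (v - 5)*(v - 2)*(v^2 + v - 6) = (v - 5)*(v - 2)^2*(v + 3)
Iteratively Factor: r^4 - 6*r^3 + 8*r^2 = (r)*(r^3 - 6*r^2 + 8*r) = r^2*(r^2 - 6*r + 8) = r^2*(r - 2)*(r - 4)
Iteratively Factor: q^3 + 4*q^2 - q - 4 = (q - 1)*(q^2 + 5*q + 4) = (q - 1)*(q + 1)*(q + 4)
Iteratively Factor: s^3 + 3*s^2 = (s + 3)*(s^2) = s*(s + 3)*(s)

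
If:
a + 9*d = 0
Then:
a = -9*d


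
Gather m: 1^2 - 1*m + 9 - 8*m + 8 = 18 - 9*m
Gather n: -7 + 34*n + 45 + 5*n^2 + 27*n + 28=5*n^2 + 61*n + 66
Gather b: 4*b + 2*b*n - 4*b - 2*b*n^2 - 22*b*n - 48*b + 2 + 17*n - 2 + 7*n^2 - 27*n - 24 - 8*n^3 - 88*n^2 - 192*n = b*(-2*n^2 - 20*n - 48) - 8*n^3 - 81*n^2 - 202*n - 24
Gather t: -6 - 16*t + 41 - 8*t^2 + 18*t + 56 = -8*t^2 + 2*t + 91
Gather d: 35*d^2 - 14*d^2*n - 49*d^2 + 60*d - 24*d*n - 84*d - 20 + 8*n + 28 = d^2*(-14*n - 14) + d*(-24*n - 24) + 8*n + 8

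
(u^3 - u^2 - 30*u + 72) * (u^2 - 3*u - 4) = u^5 - 4*u^4 - 31*u^3 + 166*u^2 - 96*u - 288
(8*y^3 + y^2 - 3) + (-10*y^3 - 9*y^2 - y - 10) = -2*y^3 - 8*y^2 - y - 13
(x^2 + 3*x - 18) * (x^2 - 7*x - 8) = x^4 - 4*x^3 - 47*x^2 + 102*x + 144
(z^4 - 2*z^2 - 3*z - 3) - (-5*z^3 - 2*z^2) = z^4 + 5*z^3 - 3*z - 3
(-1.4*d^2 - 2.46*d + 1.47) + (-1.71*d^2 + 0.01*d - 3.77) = -3.11*d^2 - 2.45*d - 2.3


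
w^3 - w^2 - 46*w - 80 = (w - 8)*(w + 2)*(w + 5)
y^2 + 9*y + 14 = (y + 2)*(y + 7)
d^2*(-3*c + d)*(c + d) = -3*c^2*d^2 - 2*c*d^3 + d^4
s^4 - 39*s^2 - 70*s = s*(s - 7)*(s + 2)*(s + 5)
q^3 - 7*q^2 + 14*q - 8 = (q - 4)*(q - 2)*(q - 1)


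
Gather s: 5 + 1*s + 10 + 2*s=3*s + 15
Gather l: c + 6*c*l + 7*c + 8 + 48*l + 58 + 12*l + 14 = 8*c + l*(6*c + 60) + 80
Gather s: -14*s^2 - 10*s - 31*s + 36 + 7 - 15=-14*s^2 - 41*s + 28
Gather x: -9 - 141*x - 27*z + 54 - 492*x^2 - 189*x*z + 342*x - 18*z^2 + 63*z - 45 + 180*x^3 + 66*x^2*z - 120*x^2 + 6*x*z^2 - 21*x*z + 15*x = 180*x^3 + x^2*(66*z - 612) + x*(6*z^2 - 210*z + 216) - 18*z^2 + 36*z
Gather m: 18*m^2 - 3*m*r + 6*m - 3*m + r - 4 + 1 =18*m^2 + m*(3 - 3*r) + r - 3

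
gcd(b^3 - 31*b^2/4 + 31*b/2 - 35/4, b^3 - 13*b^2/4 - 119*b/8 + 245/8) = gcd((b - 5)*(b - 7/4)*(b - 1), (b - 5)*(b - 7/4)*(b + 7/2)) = b^2 - 27*b/4 + 35/4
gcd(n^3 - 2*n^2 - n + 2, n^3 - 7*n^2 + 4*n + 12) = n^2 - n - 2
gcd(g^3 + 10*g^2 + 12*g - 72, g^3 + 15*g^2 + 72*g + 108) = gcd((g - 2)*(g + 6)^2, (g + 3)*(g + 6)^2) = g^2 + 12*g + 36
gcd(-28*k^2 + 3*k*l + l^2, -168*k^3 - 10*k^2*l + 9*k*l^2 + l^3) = 28*k^2 - 3*k*l - l^2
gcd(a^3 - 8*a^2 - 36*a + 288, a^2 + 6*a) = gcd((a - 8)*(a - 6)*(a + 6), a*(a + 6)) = a + 6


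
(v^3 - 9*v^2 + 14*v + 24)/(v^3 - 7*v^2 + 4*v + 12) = (v - 4)/(v - 2)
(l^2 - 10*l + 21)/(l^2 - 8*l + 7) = (l - 3)/(l - 1)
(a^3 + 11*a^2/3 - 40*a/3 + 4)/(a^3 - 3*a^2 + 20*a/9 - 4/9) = 3*(a + 6)/(3*a - 2)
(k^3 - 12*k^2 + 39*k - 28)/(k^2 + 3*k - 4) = (k^2 - 11*k + 28)/(k + 4)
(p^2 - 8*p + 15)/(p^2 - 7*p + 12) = (p - 5)/(p - 4)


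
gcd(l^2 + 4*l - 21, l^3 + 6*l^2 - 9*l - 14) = l + 7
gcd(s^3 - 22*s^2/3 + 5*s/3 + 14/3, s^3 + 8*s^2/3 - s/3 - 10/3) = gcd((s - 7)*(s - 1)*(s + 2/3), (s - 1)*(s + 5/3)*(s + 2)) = s - 1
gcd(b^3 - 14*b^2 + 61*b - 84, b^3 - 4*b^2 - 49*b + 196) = b^2 - 11*b + 28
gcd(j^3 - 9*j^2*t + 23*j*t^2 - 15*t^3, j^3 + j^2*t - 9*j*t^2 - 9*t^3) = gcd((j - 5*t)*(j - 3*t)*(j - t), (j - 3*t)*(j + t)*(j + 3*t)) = -j + 3*t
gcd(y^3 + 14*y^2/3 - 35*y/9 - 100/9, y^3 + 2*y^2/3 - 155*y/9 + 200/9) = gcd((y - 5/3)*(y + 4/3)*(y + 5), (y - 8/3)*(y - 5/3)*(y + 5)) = y^2 + 10*y/3 - 25/3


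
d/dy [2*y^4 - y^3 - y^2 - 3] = y*(8*y^2 - 3*y - 2)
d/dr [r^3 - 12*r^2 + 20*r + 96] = 3*r^2 - 24*r + 20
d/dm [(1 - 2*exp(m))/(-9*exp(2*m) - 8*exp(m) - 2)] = (-18*exp(2*m) + 18*exp(m) + 12)*exp(m)/(81*exp(4*m) + 144*exp(3*m) + 100*exp(2*m) + 32*exp(m) + 4)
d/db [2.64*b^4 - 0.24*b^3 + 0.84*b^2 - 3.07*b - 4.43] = 10.56*b^3 - 0.72*b^2 + 1.68*b - 3.07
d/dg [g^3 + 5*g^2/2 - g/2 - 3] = 3*g^2 + 5*g - 1/2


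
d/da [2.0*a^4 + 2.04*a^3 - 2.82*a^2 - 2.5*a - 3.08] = 8.0*a^3 + 6.12*a^2 - 5.64*a - 2.5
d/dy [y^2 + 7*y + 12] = 2*y + 7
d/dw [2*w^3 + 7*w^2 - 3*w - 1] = 6*w^2 + 14*w - 3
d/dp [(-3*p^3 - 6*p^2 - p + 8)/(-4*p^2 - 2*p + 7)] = (12*p^4 + 12*p^3 - 55*p^2 - 20*p + 9)/(16*p^4 + 16*p^3 - 52*p^2 - 28*p + 49)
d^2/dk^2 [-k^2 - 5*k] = -2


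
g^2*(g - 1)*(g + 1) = g^4 - g^2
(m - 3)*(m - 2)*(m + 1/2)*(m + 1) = m^4 - 7*m^3/2 - m^2 + 13*m/2 + 3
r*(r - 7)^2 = r^3 - 14*r^2 + 49*r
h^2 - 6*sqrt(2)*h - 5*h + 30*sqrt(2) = (h - 5)*(h - 6*sqrt(2))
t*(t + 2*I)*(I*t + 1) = I*t^3 - t^2 + 2*I*t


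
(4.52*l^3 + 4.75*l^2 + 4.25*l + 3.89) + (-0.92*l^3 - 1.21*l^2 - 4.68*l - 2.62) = 3.6*l^3 + 3.54*l^2 - 0.43*l + 1.27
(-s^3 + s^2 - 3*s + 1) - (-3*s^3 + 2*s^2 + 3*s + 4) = 2*s^3 - s^2 - 6*s - 3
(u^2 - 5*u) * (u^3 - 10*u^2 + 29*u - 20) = u^5 - 15*u^4 + 79*u^3 - 165*u^2 + 100*u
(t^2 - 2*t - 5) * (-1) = -t^2 + 2*t + 5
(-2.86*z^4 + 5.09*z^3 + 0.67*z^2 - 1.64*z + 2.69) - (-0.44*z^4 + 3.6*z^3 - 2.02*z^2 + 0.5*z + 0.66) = -2.42*z^4 + 1.49*z^3 + 2.69*z^2 - 2.14*z + 2.03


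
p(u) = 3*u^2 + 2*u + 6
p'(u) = 6*u + 2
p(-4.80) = 65.52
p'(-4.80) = -26.80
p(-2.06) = 14.61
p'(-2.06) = -10.36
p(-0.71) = 6.09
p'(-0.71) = -2.26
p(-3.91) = 44.04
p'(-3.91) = -21.46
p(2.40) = 28.08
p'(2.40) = 16.40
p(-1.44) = 9.34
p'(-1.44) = -6.64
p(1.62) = 17.11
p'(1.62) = 11.72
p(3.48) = 49.29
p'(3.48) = 22.88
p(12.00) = 462.00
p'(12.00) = 74.00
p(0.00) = 6.00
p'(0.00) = 2.00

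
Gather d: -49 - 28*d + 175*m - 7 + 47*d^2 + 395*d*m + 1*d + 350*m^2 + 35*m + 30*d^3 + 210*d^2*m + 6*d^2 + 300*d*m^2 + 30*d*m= 30*d^3 + d^2*(210*m + 53) + d*(300*m^2 + 425*m - 27) + 350*m^2 + 210*m - 56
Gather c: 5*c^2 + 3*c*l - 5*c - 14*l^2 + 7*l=5*c^2 + c*(3*l - 5) - 14*l^2 + 7*l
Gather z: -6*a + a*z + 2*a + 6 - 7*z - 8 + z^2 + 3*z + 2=-4*a + z^2 + z*(a - 4)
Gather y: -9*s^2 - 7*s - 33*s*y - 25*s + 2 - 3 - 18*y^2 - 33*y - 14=-9*s^2 - 32*s - 18*y^2 + y*(-33*s - 33) - 15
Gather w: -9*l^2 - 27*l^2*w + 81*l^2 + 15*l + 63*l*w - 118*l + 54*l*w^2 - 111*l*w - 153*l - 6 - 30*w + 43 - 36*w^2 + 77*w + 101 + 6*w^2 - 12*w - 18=72*l^2 - 256*l + w^2*(54*l - 30) + w*(-27*l^2 - 48*l + 35) + 120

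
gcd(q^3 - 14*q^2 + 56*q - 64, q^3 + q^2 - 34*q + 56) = q^2 - 6*q + 8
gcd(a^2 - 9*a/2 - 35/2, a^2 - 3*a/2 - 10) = a + 5/2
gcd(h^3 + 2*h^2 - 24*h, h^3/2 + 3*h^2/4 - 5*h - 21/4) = 1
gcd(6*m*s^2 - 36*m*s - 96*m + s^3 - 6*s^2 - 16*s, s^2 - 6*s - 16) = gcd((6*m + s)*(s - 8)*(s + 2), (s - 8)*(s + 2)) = s^2 - 6*s - 16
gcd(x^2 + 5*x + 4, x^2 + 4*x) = x + 4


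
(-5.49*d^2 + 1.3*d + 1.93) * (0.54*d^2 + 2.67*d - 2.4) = -2.9646*d^4 - 13.9563*d^3 + 17.6892*d^2 + 2.0331*d - 4.632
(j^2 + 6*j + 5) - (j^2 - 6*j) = 12*j + 5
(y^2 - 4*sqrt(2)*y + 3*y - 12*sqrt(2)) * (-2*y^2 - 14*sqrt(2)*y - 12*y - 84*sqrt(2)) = -2*y^4 - 18*y^3 - 6*sqrt(2)*y^3 - 54*sqrt(2)*y^2 + 76*y^2 - 108*sqrt(2)*y + 1008*y + 2016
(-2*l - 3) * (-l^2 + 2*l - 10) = 2*l^3 - l^2 + 14*l + 30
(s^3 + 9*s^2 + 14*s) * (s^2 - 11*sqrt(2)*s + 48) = s^5 - 11*sqrt(2)*s^4 + 9*s^4 - 99*sqrt(2)*s^3 + 62*s^3 - 154*sqrt(2)*s^2 + 432*s^2 + 672*s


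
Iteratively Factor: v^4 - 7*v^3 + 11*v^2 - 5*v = (v)*(v^3 - 7*v^2 + 11*v - 5) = v*(v - 1)*(v^2 - 6*v + 5) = v*(v - 5)*(v - 1)*(v - 1)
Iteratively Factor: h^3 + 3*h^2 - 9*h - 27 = (h + 3)*(h^2 - 9) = (h - 3)*(h + 3)*(h + 3)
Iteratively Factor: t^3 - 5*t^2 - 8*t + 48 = (t - 4)*(t^2 - t - 12) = (t - 4)*(t + 3)*(t - 4)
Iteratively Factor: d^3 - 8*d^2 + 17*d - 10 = (d - 2)*(d^2 - 6*d + 5) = (d - 5)*(d - 2)*(d - 1)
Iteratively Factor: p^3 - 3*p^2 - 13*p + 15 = (p - 5)*(p^2 + 2*p - 3) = (p - 5)*(p - 1)*(p + 3)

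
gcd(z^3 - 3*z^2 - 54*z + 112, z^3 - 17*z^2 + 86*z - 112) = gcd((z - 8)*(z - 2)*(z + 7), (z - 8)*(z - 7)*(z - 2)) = z^2 - 10*z + 16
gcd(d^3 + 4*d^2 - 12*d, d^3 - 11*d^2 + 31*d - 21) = 1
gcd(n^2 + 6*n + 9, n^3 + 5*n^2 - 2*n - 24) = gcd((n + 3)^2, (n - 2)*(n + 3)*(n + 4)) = n + 3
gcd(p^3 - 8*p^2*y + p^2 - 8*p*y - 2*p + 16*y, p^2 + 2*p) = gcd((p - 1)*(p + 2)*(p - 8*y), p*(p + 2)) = p + 2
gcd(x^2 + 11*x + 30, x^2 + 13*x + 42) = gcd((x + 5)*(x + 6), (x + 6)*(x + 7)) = x + 6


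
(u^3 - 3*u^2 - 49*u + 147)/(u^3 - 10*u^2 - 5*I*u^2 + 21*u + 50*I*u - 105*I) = (u + 7)/(u - 5*I)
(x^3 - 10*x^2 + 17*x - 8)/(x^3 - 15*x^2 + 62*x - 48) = (x - 1)/(x - 6)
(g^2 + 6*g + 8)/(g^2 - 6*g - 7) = (g^2 + 6*g + 8)/(g^2 - 6*g - 7)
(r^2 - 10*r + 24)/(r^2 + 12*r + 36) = (r^2 - 10*r + 24)/(r^2 + 12*r + 36)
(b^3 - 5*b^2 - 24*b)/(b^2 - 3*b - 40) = b*(b + 3)/(b + 5)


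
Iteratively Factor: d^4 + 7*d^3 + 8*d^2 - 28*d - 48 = (d + 4)*(d^3 + 3*d^2 - 4*d - 12) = (d + 2)*(d + 4)*(d^2 + d - 6) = (d + 2)*(d + 3)*(d + 4)*(d - 2)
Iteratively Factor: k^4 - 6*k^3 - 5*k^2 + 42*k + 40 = (k + 1)*(k^3 - 7*k^2 + 2*k + 40) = (k + 1)*(k + 2)*(k^2 - 9*k + 20) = (k - 5)*(k + 1)*(k + 2)*(k - 4)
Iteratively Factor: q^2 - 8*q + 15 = (q - 3)*(q - 5)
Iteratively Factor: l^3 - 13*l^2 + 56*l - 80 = (l - 4)*(l^2 - 9*l + 20) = (l - 5)*(l - 4)*(l - 4)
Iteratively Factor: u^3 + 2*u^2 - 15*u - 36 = (u + 3)*(u^2 - u - 12) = (u - 4)*(u + 3)*(u + 3)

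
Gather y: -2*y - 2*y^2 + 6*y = -2*y^2 + 4*y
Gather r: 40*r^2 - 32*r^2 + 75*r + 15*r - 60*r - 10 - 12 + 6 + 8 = 8*r^2 + 30*r - 8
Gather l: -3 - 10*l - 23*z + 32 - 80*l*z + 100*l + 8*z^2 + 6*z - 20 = l*(90 - 80*z) + 8*z^2 - 17*z + 9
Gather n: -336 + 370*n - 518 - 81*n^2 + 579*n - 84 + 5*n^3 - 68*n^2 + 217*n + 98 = 5*n^3 - 149*n^2 + 1166*n - 840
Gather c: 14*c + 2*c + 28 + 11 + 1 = 16*c + 40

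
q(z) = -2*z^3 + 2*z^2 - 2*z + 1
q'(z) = -6*z^2 + 4*z - 2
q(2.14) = -13.72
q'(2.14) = -20.92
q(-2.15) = 34.42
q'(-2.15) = -38.34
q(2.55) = -24.26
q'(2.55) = -30.82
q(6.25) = -421.66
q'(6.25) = -211.38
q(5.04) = -214.32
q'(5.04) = -134.25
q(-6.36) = 609.14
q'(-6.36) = -270.14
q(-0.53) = 2.92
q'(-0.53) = -5.81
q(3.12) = -46.51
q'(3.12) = -47.93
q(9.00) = -1313.00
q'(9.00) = -452.00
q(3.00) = -41.00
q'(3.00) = -44.00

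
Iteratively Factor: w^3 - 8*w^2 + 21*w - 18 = (w - 2)*(w^2 - 6*w + 9) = (w - 3)*(w - 2)*(w - 3)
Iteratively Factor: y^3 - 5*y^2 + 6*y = (y - 2)*(y^2 - 3*y) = y*(y - 2)*(y - 3)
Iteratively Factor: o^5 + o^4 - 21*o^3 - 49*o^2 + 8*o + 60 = (o - 5)*(o^4 + 6*o^3 + 9*o^2 - 4*o - 12) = (o - 5)*(o - 1)*(o^3 + 7*o^2 + 16*o + 12) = (o - 5)*(o - 1)*(o + 2)*(o^2 + 5*o + 6) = (o - 5)*(o - 1)*(o + 2)*(o + 3)*(o + 2)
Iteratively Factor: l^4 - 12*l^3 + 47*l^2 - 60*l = (l - 4)*(l^3 - 8*l^2 + 15*l) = l*(l - 4)*(l^2 - 8*l + 15) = l*(l - 4)*(l - 3)*(l - 5)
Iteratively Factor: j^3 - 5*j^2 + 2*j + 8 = (j - 4)*(j^2 - j - 2) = (j - 4)*(j + 1)*(j - 2)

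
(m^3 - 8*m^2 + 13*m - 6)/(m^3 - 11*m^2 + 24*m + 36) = (m^2 - 2*m + 1)/(m^2 - 5*m - 6)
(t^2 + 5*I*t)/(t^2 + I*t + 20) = t/(t - 4*I)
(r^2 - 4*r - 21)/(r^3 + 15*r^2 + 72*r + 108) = (r - 7)/(r^2 + 12*r + 36)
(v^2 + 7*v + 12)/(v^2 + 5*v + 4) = (v + 3)/(v + 1)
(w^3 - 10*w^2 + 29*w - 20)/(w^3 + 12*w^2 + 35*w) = (w^3 - 10*w^2 + 29*w - 20)/(w*(w^2 + 12*w + 35))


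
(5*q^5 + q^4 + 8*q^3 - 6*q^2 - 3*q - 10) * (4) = 20*q^5 + 4*q^4 + 32*q^3 - 24*q^2 - 12*q - 40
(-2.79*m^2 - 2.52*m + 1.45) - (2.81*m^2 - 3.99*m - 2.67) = -5.6*m^2 + 1.47*m + 4.12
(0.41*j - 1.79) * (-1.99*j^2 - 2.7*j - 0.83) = -0.8159*j^3 + 2.4551*j^2 + 4.4927*j + 1.4857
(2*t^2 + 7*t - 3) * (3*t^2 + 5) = 6*t^4 + 21*t^3 + t^2 + 35*t - 15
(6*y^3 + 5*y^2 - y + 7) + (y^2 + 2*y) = 6*y^3 + 6*y^2 + y + 7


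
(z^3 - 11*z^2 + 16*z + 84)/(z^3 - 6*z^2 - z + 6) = (z^2 - 5*z - 14)/(z^2 - 1)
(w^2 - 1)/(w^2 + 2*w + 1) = (w - 1)/(w + 1)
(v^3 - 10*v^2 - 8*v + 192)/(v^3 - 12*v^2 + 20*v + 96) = (v + 4)/(v + 2)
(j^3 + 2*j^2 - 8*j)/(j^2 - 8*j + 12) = j*(j + 4)/(j - 6)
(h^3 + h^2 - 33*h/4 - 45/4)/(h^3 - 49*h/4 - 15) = (h - 3)/(h - 4)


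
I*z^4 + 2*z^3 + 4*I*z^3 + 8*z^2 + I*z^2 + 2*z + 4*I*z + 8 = (z + 4)*(z - 2*I)*(z + I)*(I*z + 1)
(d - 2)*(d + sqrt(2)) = d^2 - 2*d + sqrt(2)*d - 2*sqrt(2)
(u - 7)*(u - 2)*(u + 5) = u^3 - 4*u^2 - 31*u + 70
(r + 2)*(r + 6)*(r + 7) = r^3 + 15*r^2 + 68*r + 84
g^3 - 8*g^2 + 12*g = g*(g - 6)*(g - 2)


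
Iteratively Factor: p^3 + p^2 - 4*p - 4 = (p - 2)*(p^2 + 3*p + 2) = (p - 2)*(p + 2)*(p + 1)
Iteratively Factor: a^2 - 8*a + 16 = (a - 4)*(a - 4)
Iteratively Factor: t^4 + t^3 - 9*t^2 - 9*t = (t + 1)*(t^3 - 9*t) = (t - 3)*(t + 1)*(t^2 + 3*t) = t*(t - 3)*(t + 1)*(t + 3)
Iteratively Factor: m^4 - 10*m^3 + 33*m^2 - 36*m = (m)*(m^3 - 10*m^2 + 33*m - 36) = m*(m - 4)*(m^2 - 6*m + 9) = m*(m - 4)*(m - 3)*(m - 3)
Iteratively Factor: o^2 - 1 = (o - 1)*(o + 1)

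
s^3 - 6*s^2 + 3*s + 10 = (s - 5)*(s - 2)*(s + 1)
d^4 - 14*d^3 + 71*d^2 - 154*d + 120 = (d - 5)*(d - 4)*(d - 3)*(d - 2)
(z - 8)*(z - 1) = z^2 - 9*z + 8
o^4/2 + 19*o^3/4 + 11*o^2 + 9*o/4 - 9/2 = (o/2 + 1/2)*(o - 1/2)*(o + 3)*(o + 6)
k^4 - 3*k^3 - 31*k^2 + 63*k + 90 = (k - 6)*(k - 3)*(k + 1)*(k + 5)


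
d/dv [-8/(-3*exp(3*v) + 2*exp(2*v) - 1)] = (32 - 72*exp(v))*exp(2*v)/(3*exp(3*v) - 2*exp(2*v) + 1)^2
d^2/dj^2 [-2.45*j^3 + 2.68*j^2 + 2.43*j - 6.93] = 5.36 - 14.7*j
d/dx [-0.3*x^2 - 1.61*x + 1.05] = -0.6*x - 1.61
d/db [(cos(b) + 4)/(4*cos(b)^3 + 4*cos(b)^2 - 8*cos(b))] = (19*cos(b) + 13*cos(2*b) + cos(3*b) - 3)*sin(b)/(8*(cos(b)^2 + cos(b) - 2)^2*cos(b)^2)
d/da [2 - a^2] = -2*a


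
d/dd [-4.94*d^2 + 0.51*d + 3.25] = 0.51 - 9.88*d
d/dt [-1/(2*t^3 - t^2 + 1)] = 2*t*(3*t - 1)/(2*t^3 - t^2 + 1)^2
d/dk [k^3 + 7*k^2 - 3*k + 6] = 3*k^2 + 14*k - 3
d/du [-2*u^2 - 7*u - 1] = -4*u - 7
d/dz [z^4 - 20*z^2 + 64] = 4*z*(z^2 - 10)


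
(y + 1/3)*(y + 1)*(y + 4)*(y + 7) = y^4 + 37*y^3/3 + 43*y^2 + 41*y + 28/3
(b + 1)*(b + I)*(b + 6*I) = b^3 + b^2 + 7*I*b^2 - 6*b + 7*I*b - 6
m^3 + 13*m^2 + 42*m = m*(m + 6)*(m + 7)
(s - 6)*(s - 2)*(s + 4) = s^3 - 4*s^2 - 20*s + 48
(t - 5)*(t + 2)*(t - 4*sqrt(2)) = t^3 - 4*sqrt(2)*t^2 - 3*t^2 - 10*t + 12*sqrt(2)*t + 40*sqrt(2)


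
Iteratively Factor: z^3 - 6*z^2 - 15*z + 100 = (z - 5)*(z^2 - z - 20) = (z - 5)*(z + 4)*(z - 5)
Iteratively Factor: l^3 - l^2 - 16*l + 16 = (l - 4)*(l^2 + 3*l - 4) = (l - 4)*(l + 4)*(l - 1)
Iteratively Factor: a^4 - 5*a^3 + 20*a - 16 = (a - 4)*(a^3 - a^2 - 4*a + 4) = (a - 4)*(a - 2)*(a^2 + a - 2) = (a - 4)*(a - 2)*(a + 2)*(a - 1)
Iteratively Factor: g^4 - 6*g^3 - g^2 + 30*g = (g - 3)*(g^3 - 3*g^2 - 10*g) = (g - 5)*(g - 3)*(g^2 + 2*g) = g*(g - 5)*(g - 3)*(g + 2)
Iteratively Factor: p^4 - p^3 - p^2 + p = (p - 1)*(p^3 - p) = (p - 1)*(p + 1)*(p^2 - p) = p*(p - 1)*(p + 1)*(p - 1)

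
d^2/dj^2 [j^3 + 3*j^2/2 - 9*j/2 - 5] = 6*j + 3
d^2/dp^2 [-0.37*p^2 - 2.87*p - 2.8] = -0.740000000000000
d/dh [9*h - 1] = 9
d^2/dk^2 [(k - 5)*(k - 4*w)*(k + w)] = 6*k - 6*w - 10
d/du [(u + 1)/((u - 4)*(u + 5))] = (-u^2 - 2*u - 21)/(u^4 + 2*u^3 - 39*u^2 - 40*u + 400)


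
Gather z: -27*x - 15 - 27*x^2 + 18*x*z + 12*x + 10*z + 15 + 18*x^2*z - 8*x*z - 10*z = -27*x^2 - 15*x + z*(18*x^2 + 10*x)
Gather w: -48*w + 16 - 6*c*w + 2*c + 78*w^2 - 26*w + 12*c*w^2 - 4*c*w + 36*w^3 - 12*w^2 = 2*c + 36*w^3 + w^2*(12*c + 66) + w*(-10*c - 74) + 16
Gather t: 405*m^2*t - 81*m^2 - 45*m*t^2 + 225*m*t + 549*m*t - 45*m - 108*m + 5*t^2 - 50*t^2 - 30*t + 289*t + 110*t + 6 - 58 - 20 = -81*m^2 - 153*m + t^2*(-45*m - 45) + t*(405*m^2 + 774*m + 369) - 72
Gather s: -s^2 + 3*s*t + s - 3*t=-s^2 + s*(3*t + 1) - 3*t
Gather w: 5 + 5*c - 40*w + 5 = 5*c - 40*w + 10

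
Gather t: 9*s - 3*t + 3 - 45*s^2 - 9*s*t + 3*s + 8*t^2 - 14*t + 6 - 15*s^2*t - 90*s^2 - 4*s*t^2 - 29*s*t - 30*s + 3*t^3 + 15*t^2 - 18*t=-135*s^2 - 18*s + 3*t^3 + t^2*(23 - 4*s) + t*(-15*s^2 - 38*s - 35) + 9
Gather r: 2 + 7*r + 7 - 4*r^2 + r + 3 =-4*r^2 + 8*r + 12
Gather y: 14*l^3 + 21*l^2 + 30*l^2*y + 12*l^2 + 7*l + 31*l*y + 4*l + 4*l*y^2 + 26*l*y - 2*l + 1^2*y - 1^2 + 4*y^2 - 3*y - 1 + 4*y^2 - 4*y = 14*l^3 + 33*l^2 + 9*l + y^2*(4*l + 8) + y*(30*l^2 + 57*l - 6) - 2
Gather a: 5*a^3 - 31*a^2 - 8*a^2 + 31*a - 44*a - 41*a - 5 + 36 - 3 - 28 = 5*a^3 - 39*a^2 - 54*a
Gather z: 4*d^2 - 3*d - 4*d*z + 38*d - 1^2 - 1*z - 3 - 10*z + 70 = 4*d^2 + 35*d + z*(-4*d - 11) + 66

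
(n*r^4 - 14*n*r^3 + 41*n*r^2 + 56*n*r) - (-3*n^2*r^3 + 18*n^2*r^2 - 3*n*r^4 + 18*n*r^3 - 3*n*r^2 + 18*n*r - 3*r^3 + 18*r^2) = 3*n^2*r^3 - 18*n^2*r^2 + 4*n*r^4 - 32*n*r^3 + 44*n*r^2 + 38*n*r + 3*r^3 - 18*r^2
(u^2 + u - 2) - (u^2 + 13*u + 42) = -12*u - 44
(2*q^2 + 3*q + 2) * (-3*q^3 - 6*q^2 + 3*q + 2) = -6*q^5 - 21*q^4 - 18*q^3 + q^2 + 12*q + 4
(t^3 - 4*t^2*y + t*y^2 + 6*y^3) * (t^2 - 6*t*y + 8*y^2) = t^5 - 10*t^4*y + 33*t^3*y^2 - 32*t^2*y^3 - 28*t*y^4 + 48*y^5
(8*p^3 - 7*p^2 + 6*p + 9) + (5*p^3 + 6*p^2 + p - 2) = 13*p^3 - p^2 + 7*p + 7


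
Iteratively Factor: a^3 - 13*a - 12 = (a - 4)*(a^2 + 4*a + 3) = (a - 4)*(a + 1)*(a + 3)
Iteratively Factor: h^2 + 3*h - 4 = (h + 4)*(h - 1)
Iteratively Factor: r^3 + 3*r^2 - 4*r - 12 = (r + 3)*(r^2 - 4) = (r + 2)*(r + 3)*(r - 2)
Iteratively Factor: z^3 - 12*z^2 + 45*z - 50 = (z - 2)*(z^2 - 10*z + 25) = (z - 5)*(z - 2)*(z - 5)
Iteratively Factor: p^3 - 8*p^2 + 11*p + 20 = (p - 4)*(p^2 - 4*p - 5) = (p - 5)*(p - 4)*(p + 1)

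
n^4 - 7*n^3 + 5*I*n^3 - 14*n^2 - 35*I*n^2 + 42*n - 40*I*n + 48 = (n - 8)*(n + 1)*(n + 2*I)*(n + 3*I)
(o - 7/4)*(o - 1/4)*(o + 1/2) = o^3 - 3*o^2/2 - 9*o/16 + 7/32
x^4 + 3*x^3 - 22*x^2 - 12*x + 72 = (x - 3)*(x - 2)*(x + 2)*(x + 6)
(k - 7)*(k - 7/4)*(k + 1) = k^3 - 31*k^2/4 + 7*k/2 + 49/4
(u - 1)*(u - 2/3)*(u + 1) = u^3 - 2*u^2/3 - u + 2/3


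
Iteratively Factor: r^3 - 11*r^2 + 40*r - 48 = (r - 4)*(r^2 - 7*r + 12) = (r - 4)^2*(r - 3)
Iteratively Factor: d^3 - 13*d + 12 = (d + 4)*(d^2 - 4*d + 3) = (d - 1)*(d + 4)*(d - 3)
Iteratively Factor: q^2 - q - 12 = (q + 3)*(q - 4)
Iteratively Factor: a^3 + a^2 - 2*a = (a - 1)*(a^2 + 2*a) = a*(a - 1)*(a + 2)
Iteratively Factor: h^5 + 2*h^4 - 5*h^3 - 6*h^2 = (h)*(h^4 + 2*h^3 - 5*h^2 - 6*h) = h^2*(h^3 + 2*h^2 - 5*h - 6) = h^2*(h + 1)*(h^2 + h - 6) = h^2*(h - 2)*(h + 1)*(h + 3)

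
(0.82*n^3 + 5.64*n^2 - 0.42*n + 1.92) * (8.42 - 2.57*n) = -2.1074*n^4 - 7.5904*n^3 + 48.5682*n^2 - 8.4708*n + 16.1664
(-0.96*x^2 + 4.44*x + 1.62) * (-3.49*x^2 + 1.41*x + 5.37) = 3.3504*x^4 - 16.8492*x^3 - 4.5486*x^2 + 26.127*x + 8.6994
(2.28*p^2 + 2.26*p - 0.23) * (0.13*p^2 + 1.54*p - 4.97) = 0.2964*p^4 + 3.805*p^3 - 7.8811*p^2 - 11.5864*p + 1.1431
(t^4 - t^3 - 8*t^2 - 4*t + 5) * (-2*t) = -2*t^5 + 2*t^4 + 16*t^3 + 8*t^2 - 10*t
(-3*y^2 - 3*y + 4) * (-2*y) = 6*y^3 + 6*y^2 - 8*y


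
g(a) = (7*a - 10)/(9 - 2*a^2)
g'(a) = 4*a*(7*a - 10)/(9 - 2*a^2)^2 + 7/(9 - 2*a^2)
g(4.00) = -0.78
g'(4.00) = 0.24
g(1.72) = 0.66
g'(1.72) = 3.75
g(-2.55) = 6.95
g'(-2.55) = 15.96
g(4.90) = -0.62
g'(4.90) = 0.13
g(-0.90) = -2.21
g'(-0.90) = 2.03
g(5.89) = -0.52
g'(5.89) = 0.09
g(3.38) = -0.99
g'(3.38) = 0.46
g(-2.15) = 102.24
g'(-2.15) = 3560.43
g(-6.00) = 0.83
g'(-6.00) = 0.20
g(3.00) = -1.22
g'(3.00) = 0.85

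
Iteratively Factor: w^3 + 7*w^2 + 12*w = (w + 3)*(w^2 + 4*w) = (w + 3)*(w + 4)*(w)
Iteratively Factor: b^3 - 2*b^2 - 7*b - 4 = (b - 4)*(b^2 + 2*b + 1) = (b - 4)*(b + 1)*(b + 1)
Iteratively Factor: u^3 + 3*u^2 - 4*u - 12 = (u - 2)*(u^2 + 5*u + 6) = (u - 2)*(u + 3)*(u + 2)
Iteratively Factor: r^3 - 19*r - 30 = (r - 5)*(r^2 + 5*r + 6) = (r - 5)*(r + 2)*(r + 3)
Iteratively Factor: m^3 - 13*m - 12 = (m + 3)*(m^2 - 3*m - 4) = (m - 4)*(m + 3)*(m + 1)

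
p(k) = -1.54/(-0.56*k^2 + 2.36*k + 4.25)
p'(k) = -1.54*(1.12*k - 2.36)/(-0.56*k^2 + 2.36*k + 4.25)^2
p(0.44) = -0.30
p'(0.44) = 0.11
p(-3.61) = 0.13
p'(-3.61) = 0.07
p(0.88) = -0.26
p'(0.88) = 0.06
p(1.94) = -0.23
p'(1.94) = 0.01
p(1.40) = -0.24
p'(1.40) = 0.03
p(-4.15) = 0.10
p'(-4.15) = 0.05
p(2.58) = -0.23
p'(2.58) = -0.02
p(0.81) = -0.27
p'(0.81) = 0.07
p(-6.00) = 0.05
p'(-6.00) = 0.02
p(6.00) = 0.88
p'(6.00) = -2.19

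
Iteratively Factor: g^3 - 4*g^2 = (g - 4)*(g^2) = g*(g - 4)*(g)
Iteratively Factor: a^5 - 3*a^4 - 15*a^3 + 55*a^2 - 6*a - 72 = (a - 3)*(a^4 - 15*a^2 + 10*a + 24) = (a - 3)*(a - 2)*(a^3 + 2*a^2 - 11*a - 12) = (a - 3)*(a - 2)*(a + 4)*(a^2 - 2*a - 3) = (a - 3)^2*(a - 2)*(a + 4)*(a + 1)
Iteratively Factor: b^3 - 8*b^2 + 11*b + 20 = (b - 5)*(b^2 - 3*b - 4) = (b - 5)*(b + 1)*(b - 4)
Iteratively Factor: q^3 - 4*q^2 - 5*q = (q - 5)*(q^2 + q) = q*(q - 5)*(q + 1)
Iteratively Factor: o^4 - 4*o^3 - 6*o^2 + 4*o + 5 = (o - 5)*(o^3 + o^2 - o - 1) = (o - 5)*(o - 1)*(o^2 + 2*o + 1) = (o - 5)*(o - 1)*(o + 1)*(o + 1)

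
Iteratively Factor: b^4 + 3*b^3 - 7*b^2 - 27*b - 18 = (b + 2)*(b^3 + b^2 - 9*b - 9) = (b + 1)*(b + 2)*(b^2 - 9) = (b - 3)*(b + 1)*(b + 2)*(b + 3)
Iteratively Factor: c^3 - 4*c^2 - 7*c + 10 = (c - 5)*(c^2 + c - 2) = (c - 5)*(c - 1)*(c + 2)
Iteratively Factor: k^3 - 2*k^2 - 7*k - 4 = (k + 1)*(k^2 - 3*k - 4) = (k - 4)*(k + 1)*(k + 1)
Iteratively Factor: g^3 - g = (g + 1)*(g^2 - g) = g*(g + 1)*(g - 1)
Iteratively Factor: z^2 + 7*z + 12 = (z + 4)*(z + 3)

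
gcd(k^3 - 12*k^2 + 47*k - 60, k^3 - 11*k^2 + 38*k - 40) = k^2 - 9*k + 20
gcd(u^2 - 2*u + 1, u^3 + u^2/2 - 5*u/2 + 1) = u - 1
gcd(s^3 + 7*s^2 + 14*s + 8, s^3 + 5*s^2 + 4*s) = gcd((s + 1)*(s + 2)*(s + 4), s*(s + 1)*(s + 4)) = s^2 + 5*s + 4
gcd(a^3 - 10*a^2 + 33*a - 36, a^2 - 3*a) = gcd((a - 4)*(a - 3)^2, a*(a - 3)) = a - 3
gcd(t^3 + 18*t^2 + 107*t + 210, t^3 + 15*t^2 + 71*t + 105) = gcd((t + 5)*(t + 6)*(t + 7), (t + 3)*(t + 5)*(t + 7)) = t^2 + 12*t + 35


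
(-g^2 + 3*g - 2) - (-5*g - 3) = -g^2 + 8*g + 1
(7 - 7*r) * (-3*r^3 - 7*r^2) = 21*r^4 + 28*r^3 - 49*r^2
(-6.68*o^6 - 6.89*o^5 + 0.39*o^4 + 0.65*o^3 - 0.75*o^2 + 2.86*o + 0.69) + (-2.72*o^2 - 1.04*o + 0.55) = -6.68*o^6 - 6.89*o^5 + 0.39*o^4 + 0.65*o^3 - 3.47*o^2 + 1.82*o + 1.24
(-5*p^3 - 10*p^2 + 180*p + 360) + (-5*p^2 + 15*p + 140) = -5*p^3 - 15*p^2 + 195*p + 500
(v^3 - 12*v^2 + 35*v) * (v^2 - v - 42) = v^5 - 13*v^4 + 5*v^3 + 469*v^2 - 1470*v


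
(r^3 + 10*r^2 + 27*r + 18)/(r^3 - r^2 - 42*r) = (r^2 + 4*r + 3)/(r*(r - 7))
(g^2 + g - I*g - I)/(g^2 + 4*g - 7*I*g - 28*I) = (g^2 + g*(1 - I) - I)/(g^2 + g*(4 - 7*I) - 28*I)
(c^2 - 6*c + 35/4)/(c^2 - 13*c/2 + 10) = (c - 7/2)/(c - 4)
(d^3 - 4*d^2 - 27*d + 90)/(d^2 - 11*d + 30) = (d^2 + 2*d - 15)/(d - 5)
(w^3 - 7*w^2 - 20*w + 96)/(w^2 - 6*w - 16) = (w^2 + w - 12)/(w + 2)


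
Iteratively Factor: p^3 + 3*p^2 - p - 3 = (p + 1)*(p^2 + 2*p - 3) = (p - 1)*(p + 1)*(p + 3)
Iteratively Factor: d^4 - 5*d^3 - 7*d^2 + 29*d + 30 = (d - 5)*(d^3 - 7*d - 6) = (d - 5)*(d - 3)*(d^2 + 3*d + 2) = (d - 5)*(d - 3)*(d + 2)*(d + 1)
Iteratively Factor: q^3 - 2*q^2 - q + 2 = (q - 1)*(q^2 - q - 2) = (q - 2)*(q - 1)*(q + 1)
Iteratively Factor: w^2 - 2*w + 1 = (w - 1)*(w - 1)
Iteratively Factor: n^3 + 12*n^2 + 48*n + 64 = (n + 4)*(n^2 + 8*n + 16) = (n + 4)^2*(n + 4)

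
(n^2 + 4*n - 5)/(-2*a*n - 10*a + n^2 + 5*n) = (1 - n)/(2*a - n)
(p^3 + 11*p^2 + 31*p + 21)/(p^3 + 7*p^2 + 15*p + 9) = (p + 7)/(p + 3)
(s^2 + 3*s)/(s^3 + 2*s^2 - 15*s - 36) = s/(s^2 - s - 12)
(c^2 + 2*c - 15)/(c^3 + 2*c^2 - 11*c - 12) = (c + 5)/(c^2 + 5*c + 4)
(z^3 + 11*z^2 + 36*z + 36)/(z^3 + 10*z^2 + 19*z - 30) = (z^2 + 5*z + 6)/(z^2 + 4*z - 5)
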